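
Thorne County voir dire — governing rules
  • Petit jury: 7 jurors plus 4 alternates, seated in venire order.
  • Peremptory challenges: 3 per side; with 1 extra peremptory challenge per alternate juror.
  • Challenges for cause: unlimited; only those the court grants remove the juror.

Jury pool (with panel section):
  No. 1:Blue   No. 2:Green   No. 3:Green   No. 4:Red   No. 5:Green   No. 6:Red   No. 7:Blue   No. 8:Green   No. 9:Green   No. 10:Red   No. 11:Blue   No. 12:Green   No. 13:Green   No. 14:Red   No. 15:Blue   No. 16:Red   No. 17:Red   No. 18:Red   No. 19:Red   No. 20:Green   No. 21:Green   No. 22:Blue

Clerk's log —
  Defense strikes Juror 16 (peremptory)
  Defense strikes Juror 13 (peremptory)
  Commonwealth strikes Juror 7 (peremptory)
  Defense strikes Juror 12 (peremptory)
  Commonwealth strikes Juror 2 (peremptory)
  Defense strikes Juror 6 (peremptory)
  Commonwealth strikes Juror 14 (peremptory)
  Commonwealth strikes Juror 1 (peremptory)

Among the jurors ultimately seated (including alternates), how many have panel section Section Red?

Removed: #1, #2, #6, #7, #12, #13, #14, #16.
Seated (11 incl. alternates): #3, #4, #5, #8, #9, #10, #11, #15, #17, #18, #19.
Of those, in Section Red: #4, #10, #17, #18, #19 → 5.

5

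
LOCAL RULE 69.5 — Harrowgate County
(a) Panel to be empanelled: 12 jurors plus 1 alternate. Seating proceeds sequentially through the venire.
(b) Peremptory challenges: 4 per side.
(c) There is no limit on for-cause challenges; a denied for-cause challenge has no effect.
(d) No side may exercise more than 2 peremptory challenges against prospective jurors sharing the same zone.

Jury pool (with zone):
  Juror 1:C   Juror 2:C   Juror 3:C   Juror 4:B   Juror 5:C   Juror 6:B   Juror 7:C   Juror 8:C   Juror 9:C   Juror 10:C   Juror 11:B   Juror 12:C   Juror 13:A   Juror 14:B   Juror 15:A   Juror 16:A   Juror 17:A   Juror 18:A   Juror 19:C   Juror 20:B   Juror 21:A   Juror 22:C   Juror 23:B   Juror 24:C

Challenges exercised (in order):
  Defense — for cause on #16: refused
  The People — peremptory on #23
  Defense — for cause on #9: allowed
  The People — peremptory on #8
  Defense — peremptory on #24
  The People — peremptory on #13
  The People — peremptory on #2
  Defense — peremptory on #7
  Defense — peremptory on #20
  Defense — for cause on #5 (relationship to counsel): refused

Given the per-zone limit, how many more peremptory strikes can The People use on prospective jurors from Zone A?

0

The People peremptories so far: #23, #8, #13, #2 — 4 of 4 used, 0 left overall.
Against Zone A: #13 — 1 used; per-zone cap 2 leaves 1.
Binding limit: min(0, 1) = 0.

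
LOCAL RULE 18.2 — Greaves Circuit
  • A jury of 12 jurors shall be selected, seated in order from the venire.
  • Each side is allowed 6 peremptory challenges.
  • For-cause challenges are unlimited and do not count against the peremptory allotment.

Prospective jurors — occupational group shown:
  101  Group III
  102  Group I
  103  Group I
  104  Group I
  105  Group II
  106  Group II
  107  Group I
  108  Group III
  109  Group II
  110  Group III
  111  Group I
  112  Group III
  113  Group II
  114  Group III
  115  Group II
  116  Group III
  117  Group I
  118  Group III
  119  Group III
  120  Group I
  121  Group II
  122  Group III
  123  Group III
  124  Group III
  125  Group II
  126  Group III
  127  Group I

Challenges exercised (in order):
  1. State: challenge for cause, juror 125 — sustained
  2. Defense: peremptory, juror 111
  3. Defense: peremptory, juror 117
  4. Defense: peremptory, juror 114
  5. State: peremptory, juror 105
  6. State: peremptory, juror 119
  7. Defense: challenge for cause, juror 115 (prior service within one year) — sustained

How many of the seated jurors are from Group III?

Removed: #105, #111, #114, #115, #117, #119, #125.
Seated jurors 1–12: #101, #102, #103, #104, #106, #107, #108, #109, #110, #112, #113, #116.
Of those, in Group III: #101, #108, #110, #112, #116 → 5.

5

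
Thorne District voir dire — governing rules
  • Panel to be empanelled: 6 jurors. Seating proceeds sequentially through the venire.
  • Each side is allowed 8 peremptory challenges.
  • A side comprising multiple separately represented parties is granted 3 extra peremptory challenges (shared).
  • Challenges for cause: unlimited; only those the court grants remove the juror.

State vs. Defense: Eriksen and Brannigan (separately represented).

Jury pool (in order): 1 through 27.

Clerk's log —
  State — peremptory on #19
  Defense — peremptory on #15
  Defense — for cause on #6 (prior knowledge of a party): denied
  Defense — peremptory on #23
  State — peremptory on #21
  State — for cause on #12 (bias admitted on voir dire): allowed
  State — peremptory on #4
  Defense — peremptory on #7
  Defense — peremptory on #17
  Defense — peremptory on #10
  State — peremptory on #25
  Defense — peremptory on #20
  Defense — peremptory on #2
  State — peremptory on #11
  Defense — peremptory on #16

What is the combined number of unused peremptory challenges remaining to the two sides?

State allotment: 8. Defense allotment: 8 base + 3 multi-party = 11.
State peremptories used: #19, #21, #4, #25, #11 — 5 (the for-cause on #12 doesn't count).
Defense peremptories used: #15, #23, #7, #17, #10, #20, #2, #16 — 8 (the for-cause on #6 doesn't count).
Remaining: (8 − 5) + (11 − 8) = 6.

6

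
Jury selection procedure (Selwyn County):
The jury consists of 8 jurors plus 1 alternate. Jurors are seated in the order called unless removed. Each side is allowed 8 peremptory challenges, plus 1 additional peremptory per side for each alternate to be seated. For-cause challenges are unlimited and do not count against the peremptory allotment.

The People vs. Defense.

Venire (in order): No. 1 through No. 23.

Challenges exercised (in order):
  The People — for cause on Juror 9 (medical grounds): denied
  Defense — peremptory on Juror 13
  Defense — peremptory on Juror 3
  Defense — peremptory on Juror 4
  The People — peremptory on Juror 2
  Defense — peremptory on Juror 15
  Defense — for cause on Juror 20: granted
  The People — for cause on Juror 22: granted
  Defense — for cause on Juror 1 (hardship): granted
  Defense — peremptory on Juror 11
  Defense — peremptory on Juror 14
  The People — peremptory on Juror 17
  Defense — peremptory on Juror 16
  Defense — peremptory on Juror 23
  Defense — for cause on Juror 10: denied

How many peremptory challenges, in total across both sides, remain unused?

8

The People allotment: 8 base + 1 × 1 alternate = 9. Defense allotment: 8 base + 1 × 1 alternate = 9.
The People peremptories used: #2, #17 — 2 (for-cause on #9, #22 don't count).
Defense peremptories used: #13, #3, #4, #15, #11, #14, #16, #23 — 8 (for-cause on #20, #1, #10 don't count).
Remaining: (9 − 2) + (9 − 8) = 8.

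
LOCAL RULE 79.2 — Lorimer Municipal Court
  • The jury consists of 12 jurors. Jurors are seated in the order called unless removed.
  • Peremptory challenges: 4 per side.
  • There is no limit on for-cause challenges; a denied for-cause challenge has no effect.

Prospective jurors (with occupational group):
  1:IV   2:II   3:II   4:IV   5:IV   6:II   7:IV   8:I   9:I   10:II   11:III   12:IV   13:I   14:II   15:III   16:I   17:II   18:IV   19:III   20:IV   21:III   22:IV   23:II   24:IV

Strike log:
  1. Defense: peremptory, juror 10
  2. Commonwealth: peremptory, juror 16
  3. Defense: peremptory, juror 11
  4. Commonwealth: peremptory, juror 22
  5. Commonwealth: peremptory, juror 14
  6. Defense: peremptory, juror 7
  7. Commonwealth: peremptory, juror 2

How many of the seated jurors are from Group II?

Removed: #2, #7, #10, #11, #14, #16, #22.
Seated jurors 1–12: #1, #3, #4, #5, #6, #8, #9, #12, #13, #15, #17, #18.
Of those, in Group II: #3, #6, #17 → 3.

3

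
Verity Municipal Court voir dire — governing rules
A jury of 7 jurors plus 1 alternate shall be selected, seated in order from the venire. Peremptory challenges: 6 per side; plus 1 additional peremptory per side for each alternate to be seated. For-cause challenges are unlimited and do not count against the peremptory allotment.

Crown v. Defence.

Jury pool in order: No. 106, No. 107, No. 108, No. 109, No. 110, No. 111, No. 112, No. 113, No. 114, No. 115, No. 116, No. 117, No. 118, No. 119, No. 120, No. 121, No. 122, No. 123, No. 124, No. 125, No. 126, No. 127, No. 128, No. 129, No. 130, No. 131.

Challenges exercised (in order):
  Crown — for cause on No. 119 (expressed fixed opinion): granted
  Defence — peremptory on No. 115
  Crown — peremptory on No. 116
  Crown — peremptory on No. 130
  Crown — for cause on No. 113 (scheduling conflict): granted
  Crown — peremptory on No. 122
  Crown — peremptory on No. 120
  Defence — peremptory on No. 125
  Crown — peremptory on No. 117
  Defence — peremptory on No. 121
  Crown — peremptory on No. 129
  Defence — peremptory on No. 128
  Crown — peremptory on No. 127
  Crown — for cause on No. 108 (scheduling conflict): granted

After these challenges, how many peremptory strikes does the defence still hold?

3

Defence allotment: 6 base + 1 × 1 alternate = 7.
Defence peremptories used: #115, #125, #121, #128 — 4.
Remaining: 7 − 4 = 3.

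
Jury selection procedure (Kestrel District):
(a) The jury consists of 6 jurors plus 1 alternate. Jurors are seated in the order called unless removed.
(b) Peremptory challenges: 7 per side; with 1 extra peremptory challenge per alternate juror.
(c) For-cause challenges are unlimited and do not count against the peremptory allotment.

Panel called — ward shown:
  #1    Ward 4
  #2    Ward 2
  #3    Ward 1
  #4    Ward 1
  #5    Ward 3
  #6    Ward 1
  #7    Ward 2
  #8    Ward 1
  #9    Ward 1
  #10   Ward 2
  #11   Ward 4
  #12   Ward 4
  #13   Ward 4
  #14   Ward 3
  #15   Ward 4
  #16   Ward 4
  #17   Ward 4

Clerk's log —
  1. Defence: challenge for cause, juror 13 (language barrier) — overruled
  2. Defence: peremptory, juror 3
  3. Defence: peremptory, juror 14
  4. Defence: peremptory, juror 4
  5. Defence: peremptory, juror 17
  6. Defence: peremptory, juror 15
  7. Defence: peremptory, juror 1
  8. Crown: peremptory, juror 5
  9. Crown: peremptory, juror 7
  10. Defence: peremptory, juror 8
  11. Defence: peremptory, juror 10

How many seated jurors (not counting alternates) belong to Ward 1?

2

Removed: #1, #3, #4, #5, #7, #8, #10, #14, #15, #17.
Seated jurors 1–6: #2, #6, #9, #11, #12, #13 (alternates #16 not counted).
Of those, in Ward 1: #6, #9 → 2.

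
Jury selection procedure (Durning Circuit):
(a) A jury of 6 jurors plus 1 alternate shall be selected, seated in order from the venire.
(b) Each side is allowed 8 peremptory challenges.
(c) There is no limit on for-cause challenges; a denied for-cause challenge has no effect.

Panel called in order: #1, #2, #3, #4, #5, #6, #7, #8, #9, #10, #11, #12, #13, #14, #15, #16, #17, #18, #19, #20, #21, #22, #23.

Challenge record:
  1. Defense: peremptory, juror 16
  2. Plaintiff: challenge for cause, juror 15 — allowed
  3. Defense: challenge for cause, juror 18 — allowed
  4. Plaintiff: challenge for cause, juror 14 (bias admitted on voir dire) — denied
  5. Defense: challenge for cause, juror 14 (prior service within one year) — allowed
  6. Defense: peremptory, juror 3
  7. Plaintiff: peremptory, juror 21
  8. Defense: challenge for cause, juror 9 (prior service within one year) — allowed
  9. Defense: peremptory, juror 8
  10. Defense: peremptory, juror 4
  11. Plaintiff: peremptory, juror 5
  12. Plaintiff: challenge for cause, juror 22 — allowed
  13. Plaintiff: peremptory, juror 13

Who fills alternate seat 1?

12

Removed: #3, #4, #5, #8, #9, #13, #14, #15, #16, #18, #21, #22.
Seating in order: seats 1–6 → #1, #2, #6, #7, #10, #11; alternates → #12.
So alternate 1 is #12.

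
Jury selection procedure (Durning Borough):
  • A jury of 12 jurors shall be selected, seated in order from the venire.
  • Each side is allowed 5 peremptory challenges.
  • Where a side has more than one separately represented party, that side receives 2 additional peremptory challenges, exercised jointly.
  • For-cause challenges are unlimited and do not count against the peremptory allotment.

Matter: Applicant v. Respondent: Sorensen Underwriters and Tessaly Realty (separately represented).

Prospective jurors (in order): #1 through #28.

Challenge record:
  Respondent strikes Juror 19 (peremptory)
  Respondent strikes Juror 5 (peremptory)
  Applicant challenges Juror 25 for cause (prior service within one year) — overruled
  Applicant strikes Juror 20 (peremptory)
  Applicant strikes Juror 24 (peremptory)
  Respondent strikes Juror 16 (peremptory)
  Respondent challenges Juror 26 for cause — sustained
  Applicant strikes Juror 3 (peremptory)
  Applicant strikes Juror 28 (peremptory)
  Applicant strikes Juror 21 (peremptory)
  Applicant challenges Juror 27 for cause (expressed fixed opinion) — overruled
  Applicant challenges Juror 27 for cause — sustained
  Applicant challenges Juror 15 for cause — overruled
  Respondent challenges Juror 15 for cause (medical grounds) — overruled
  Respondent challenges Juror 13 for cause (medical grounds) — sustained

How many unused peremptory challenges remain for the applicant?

0

Applicant allotment: 5.
Applicant peremptories used: #20, #24, #3, #28, #21 — 5 (for-cause on #25, #27, #27, #15 don't count).
Remaining: 5 − 5 = 0.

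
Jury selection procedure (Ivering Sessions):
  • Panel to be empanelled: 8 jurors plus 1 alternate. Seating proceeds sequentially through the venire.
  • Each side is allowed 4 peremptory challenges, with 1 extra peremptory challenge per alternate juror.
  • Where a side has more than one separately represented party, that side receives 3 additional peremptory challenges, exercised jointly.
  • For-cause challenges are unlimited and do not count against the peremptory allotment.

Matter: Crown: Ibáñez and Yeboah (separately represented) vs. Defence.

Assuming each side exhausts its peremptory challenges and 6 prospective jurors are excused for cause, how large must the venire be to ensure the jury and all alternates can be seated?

Seats to fill: 8 + 1 alternates = 9.
Peremptories — Crown: 4 + 1×1 + 3 = 8; Defence: 4 + 1×1 = 5; total 13.
For-cause removals: 6.
Minimum venire: 9 + 13 + 6 = 28.

28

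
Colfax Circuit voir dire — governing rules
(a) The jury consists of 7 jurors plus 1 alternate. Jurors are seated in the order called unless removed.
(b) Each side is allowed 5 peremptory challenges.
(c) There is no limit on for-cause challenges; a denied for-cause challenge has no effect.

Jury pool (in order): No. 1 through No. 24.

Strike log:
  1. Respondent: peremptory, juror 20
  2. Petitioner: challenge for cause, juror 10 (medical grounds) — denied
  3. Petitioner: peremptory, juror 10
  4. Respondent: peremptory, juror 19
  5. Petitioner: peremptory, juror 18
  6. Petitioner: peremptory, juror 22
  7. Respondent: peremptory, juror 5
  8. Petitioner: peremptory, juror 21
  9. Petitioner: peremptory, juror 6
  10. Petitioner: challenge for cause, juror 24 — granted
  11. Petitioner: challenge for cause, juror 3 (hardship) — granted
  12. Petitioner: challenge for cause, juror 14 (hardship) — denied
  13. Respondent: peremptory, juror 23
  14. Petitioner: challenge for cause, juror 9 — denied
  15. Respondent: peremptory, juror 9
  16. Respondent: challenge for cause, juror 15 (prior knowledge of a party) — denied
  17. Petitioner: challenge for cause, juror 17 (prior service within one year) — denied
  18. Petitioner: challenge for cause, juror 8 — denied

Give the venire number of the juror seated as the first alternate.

Removed: #3, #5, #6, #9, #10, #18, #19, #20, #21, #22, #23, #24. (#8, #14, #15, #17 stay — for-cause denied.)
Seating in order: seats 1–7 → #1, #2, #4, #7, #8, #11, #12; alternates → #13.
So alternate 1 is #13.

13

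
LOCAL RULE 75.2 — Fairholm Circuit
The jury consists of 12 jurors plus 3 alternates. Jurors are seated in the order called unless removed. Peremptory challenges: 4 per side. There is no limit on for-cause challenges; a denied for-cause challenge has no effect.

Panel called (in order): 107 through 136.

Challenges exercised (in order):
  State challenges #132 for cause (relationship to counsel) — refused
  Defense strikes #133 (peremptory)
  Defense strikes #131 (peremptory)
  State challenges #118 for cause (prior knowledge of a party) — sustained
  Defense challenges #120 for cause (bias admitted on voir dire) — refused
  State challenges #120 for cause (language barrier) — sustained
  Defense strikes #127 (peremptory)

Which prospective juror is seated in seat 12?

Removed: #118, #120, #127, #131, #133. (#132 stays — for-cause denied.)
Seating in order: seats 1–12 → #107, #108, #109, #110, #111, #112, #113, #114, #115, #116, #117, #119; alternates → #121, #122, #123.
So seat 12 is #119.

119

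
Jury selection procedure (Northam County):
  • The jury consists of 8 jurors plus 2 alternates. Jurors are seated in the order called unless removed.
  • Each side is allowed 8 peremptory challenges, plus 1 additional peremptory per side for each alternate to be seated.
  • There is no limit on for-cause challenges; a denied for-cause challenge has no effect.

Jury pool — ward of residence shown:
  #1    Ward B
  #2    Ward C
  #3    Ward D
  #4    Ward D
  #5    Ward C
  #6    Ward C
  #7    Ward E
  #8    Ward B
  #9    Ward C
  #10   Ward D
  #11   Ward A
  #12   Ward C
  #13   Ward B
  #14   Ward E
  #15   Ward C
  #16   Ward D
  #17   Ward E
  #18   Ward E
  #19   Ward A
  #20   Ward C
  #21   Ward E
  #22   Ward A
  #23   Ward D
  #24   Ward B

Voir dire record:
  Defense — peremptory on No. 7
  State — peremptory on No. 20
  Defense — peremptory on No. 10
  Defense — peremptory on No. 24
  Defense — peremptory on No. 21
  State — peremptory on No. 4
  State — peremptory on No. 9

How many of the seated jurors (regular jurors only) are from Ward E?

Removed: #4, #7, #9, #10, #20, #21, #24.
Seated jurors 1–8: #1, #2, #3, #5, #6, #8, #11, #12 (alternates #13, #14 not counted).
None of those are in Ward E → 0.

0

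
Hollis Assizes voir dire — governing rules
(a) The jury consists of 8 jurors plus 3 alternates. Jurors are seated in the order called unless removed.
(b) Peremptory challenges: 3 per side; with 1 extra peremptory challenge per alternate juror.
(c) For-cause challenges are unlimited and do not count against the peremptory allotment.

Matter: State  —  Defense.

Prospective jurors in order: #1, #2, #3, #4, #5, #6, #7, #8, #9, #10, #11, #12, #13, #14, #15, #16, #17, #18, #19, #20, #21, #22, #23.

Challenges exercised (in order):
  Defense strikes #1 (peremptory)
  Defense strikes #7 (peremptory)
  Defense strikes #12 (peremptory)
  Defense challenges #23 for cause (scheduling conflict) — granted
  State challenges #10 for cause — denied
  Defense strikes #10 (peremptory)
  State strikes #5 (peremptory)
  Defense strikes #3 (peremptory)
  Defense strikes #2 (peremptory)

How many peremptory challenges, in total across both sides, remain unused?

5

State allotment: 3 base + 1 × 3 alternates = 6. Defense allotment: 3 base + 1 × 3 alternates = 6.
State peremptories used: #5 — 1 (the for-cause on #10 doesn't count).
Defense peremptories used: #1, #7, #12, #10, #3, #2 — 6 (the for-cause on #23 doesn't count).
Remaining: (6 − 1) + (6 − 6) = 5.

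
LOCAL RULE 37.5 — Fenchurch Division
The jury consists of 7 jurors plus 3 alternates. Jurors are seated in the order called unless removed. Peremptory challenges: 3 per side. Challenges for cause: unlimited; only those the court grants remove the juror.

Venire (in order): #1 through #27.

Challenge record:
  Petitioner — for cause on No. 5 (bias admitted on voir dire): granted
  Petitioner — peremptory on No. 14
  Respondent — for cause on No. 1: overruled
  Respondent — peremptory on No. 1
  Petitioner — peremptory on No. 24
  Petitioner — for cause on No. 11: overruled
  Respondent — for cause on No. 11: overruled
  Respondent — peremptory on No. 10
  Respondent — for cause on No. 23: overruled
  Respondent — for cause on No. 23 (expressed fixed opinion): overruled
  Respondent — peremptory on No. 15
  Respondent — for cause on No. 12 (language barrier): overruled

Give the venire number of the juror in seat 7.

Removed: #1, #5, #10, #14, #15, #24. (#11, #12, #23 stay — for-cause denied.)
Seating in order: seats 1–7 → #2, #3, #4, #6, #7, #8, #9; alternates → #11, #12, #13.
So seat 7 is #9.

9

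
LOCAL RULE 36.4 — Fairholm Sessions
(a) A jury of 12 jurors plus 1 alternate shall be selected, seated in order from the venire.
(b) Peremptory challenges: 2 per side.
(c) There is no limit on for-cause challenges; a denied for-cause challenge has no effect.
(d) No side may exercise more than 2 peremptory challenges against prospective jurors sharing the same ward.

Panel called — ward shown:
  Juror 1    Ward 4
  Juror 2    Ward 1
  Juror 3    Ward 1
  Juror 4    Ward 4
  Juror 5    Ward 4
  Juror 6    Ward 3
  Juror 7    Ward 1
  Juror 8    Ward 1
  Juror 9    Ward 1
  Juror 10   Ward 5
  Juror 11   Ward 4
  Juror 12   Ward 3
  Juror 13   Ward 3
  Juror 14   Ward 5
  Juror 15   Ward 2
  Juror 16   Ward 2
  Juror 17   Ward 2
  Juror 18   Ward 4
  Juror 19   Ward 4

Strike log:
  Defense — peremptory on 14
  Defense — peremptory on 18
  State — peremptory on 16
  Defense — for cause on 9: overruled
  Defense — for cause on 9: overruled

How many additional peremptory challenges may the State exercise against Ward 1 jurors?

1

State peremptories so far: #16 — 1 of 2 used, 1 left overall.
Against Ward 1: none yet — per-ward cap 2 leaves 2.
Binding limit: min(1, 2) = 1.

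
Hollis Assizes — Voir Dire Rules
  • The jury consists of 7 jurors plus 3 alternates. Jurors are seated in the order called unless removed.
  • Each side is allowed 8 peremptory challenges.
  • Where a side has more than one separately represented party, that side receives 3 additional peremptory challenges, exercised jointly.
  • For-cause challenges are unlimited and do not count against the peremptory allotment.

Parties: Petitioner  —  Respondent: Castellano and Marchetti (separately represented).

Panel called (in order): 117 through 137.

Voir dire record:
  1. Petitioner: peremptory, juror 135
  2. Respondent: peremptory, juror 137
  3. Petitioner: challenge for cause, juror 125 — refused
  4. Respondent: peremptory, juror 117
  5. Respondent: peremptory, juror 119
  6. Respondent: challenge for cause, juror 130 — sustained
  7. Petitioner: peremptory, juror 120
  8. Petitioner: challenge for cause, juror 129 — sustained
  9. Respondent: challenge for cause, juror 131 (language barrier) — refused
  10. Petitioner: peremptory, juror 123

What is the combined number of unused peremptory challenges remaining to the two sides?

13

Petitioner allotment: 8. Respondent allotment: 8 base + 3 multi-party = 11.
Petitioner peremptories used: #135, #120, #123 — 3 (for-cause on #125, #129 don't count).
Respondent peremptories used: #137, #117, #119 — 3 (for-cause on #130, #131 don't count).
Remaining: (8 − 3) + (11 − 3) = 13.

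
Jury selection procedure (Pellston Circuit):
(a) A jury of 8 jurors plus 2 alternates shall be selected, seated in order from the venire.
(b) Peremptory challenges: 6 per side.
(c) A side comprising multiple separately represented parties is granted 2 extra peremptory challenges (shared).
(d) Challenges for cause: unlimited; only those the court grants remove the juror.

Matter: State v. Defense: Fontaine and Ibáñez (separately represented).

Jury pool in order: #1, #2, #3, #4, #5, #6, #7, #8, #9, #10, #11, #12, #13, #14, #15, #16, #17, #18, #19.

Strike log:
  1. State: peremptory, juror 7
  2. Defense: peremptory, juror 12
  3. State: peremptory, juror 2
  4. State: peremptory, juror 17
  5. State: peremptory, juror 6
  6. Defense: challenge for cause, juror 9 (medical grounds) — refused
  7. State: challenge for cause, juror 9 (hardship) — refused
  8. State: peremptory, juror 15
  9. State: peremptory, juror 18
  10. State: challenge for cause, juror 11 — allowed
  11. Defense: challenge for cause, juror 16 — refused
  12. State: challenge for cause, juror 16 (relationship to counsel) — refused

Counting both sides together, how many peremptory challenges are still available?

7

State allotment: 6. Defense allotment: 6 base + 2 multi-party = 8.
State peremptories used: #7, #2, #17, #6, #15, #18 — 6 (for-cause on #9, #11, #16 don't count).
Defense peremptories used: #12 — 1 (for-cause on #9, #16 don't count).
Remaining: (6 − 6) + (8 − 1) = 7.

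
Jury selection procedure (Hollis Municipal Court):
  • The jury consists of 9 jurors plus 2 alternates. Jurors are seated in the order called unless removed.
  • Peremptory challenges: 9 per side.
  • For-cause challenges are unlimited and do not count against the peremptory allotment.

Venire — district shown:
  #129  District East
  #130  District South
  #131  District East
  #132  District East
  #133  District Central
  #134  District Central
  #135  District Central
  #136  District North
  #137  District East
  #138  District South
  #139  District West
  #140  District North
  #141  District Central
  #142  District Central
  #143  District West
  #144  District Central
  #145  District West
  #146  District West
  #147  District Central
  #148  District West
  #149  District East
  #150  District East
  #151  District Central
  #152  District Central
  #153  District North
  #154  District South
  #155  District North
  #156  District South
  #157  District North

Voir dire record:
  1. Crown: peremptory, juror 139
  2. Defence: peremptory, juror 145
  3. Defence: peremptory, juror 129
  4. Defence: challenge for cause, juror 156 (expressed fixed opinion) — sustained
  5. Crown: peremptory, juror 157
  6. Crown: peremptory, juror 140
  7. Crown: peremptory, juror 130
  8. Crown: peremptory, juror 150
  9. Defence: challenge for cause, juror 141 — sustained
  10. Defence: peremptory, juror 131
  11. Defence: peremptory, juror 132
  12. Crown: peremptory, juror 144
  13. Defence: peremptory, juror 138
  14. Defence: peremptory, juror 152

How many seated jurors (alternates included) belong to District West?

3

Removed: #129, #130, #131, #132, #138, #139, #140, #141, #144, #145, #150, #152, #156, #157.
Seated (11 incl. alternates): #133, #134, #135, #136, #137, #142, #143, #146, #147, #148, #149.
Of those, in District West: #143, #146, #148 → 3.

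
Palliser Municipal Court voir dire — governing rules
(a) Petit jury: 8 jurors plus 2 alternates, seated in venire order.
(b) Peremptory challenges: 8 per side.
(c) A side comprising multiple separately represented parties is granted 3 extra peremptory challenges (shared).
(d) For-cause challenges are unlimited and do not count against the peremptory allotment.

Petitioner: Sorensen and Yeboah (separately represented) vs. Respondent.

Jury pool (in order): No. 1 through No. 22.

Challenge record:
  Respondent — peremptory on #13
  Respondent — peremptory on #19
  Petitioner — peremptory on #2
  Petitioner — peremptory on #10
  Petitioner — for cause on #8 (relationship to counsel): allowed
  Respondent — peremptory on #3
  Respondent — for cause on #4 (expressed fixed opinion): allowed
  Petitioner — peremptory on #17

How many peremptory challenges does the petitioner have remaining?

Petitioner allotment: 8 base + 3 multi-party = 11.
Petitioner peremptories used: #2, #10, #17 — 3 (the for-cause on #8 doesn't count).
Remaining: 11 − 3 = 8.

8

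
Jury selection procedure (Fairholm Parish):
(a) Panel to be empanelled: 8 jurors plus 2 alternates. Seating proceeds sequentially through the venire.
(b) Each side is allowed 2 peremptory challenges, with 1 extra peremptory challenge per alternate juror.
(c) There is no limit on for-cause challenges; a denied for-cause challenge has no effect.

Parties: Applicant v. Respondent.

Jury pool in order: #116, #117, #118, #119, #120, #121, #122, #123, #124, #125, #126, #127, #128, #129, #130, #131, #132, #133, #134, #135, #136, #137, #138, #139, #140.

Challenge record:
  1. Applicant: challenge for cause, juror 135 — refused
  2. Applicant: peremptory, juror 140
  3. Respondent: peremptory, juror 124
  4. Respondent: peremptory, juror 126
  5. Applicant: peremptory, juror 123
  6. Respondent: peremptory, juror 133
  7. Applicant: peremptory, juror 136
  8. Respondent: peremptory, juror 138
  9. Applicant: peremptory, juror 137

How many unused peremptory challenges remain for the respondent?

0

Respondent allotment: 2 base + 1 × 2 alternates = 4.
Respondent peremptories used: #124, #126, #133, #138 — 4.
Remaining: 4 − 4 = 0.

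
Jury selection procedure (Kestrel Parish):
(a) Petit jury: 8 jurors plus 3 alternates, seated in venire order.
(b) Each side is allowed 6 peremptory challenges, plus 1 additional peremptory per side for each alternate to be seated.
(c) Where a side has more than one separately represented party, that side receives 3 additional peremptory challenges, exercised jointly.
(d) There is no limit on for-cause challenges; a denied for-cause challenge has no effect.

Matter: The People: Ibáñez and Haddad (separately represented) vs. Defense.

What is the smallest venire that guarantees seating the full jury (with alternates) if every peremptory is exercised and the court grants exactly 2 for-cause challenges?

34

Seats to fill: 8 + 3 alternates = 11.
Peremptories — The People: 6 + 1×3 + 3 = 12; Defense: 6 + 1×3 = 9; total 21.
For-cause removals: 2.
Minimum venire: 11 + 21 + 2 = 34.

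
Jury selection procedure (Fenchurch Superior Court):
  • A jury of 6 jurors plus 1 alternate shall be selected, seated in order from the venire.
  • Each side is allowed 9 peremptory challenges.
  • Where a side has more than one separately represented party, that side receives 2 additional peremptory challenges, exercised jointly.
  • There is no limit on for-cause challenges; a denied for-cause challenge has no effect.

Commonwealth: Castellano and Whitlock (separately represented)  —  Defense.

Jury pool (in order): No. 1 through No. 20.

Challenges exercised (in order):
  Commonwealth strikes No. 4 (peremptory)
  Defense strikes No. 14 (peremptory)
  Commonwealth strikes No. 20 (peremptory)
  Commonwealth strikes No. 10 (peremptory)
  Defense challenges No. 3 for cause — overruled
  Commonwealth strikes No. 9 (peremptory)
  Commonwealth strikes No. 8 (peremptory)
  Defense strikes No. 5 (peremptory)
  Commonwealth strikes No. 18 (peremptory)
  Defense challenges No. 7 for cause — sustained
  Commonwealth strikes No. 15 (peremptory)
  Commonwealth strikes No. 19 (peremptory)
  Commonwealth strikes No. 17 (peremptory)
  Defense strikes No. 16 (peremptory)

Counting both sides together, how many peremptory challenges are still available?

Commonwealth allotment: 9 base + 2 multi-party = 11. Defense allotment: 9.
Commonwealth peremptories used: #4, #20, #10, #9, #8, #18, #15, #19, #17 — 9.
Defense peremptories used: #14, #5, #16 — 3 (for-cause on #3, #7 don't count).
Remaining: (11 − 9) + (9 − 3) = 8.

8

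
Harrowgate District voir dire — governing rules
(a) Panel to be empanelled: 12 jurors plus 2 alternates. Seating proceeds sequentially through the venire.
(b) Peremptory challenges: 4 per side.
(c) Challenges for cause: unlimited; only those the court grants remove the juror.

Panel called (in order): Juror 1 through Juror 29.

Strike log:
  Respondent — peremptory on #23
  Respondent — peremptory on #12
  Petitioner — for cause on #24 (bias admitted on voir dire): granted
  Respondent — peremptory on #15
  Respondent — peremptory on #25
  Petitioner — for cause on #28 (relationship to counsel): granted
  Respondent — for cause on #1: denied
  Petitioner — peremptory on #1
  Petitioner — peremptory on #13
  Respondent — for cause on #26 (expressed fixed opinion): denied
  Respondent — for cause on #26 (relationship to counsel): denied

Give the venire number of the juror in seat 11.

14

Removed: #1, #12, #13, #15, #23, #24, #25, #28. (#26 stays — for-cause denied.)
Seating in order: seats 1–12 → #2, #3, #4, #5, #6, #7, #8, #9, #10, #11, #14, #16; alternates → #17, #18.
So seat 11 is #14.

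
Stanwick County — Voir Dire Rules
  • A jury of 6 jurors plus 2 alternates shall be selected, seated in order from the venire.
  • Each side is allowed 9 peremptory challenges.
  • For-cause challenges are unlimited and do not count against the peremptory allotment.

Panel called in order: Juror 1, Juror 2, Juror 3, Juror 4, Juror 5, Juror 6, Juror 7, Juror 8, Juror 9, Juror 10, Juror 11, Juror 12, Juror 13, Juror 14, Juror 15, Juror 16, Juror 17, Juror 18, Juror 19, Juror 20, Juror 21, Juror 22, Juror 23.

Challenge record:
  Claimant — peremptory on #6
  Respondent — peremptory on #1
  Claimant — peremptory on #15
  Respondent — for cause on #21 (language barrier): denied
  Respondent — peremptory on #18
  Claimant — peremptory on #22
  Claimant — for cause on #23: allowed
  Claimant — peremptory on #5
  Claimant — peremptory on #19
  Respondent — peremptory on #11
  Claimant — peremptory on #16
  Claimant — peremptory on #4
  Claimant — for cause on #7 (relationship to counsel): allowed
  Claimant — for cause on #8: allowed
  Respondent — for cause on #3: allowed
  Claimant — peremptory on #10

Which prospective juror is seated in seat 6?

17

Removed: #1, #3, #4, #5, #6, #7, #8, #10, #11, #15, #16, #18, #19, #22, #23. (#21 stays — for-cause denied.)
Filling seats in venire order through position 6: #2, #9, #12, #13, #14, #17.
So seat 6 is #17.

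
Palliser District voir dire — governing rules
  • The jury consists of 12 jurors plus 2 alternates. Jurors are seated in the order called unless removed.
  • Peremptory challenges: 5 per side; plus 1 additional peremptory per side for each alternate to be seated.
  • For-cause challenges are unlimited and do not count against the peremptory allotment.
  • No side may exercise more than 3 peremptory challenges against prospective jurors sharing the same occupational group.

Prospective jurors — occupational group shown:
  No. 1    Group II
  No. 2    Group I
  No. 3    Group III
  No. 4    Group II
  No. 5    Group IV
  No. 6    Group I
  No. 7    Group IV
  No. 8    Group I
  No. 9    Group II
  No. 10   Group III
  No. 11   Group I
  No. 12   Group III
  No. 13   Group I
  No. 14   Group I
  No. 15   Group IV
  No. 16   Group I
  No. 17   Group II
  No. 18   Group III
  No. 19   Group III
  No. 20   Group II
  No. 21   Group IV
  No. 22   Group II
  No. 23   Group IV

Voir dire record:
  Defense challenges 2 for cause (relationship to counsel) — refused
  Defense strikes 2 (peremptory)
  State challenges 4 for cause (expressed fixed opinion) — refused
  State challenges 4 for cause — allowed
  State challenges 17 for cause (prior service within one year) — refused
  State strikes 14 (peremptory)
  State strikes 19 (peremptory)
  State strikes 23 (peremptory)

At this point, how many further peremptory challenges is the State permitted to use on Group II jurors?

State peremptories so far: #14, #19, #23 — 3 of 7 used, 4 left overall.
Against Group II: none yet — per-group cap 3 leaves 3.
Binding limit: min(4, 3) = 3.

3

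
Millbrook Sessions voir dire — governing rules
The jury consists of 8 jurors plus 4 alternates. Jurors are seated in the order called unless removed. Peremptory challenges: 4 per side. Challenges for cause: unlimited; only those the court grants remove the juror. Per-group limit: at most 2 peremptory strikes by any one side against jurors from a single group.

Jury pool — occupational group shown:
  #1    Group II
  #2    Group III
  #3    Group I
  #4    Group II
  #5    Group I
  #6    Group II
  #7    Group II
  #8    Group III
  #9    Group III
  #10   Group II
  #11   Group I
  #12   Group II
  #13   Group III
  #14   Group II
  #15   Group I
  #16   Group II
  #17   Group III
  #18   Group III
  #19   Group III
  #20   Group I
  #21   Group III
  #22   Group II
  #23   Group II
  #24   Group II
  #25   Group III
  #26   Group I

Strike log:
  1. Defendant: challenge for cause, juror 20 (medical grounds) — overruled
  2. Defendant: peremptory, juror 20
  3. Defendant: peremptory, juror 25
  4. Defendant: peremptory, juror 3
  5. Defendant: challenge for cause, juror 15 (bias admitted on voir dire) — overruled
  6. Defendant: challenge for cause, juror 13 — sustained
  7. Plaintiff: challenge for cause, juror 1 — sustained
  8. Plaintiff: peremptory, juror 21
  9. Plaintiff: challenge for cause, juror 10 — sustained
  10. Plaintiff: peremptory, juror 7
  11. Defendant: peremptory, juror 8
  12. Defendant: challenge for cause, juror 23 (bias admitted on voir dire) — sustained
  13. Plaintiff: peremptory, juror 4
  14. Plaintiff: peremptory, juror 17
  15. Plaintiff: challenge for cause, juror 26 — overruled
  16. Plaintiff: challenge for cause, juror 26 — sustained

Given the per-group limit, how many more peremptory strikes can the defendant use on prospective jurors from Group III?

0

Defendant peremptories so far: #20, #25, #3, #8 — 4 of 4 used, 0 left overall.
Against Group III: #25, #8 — 2 used; per-group cap 2 leaves 0.
Binding limit: min(0, 0) = 0.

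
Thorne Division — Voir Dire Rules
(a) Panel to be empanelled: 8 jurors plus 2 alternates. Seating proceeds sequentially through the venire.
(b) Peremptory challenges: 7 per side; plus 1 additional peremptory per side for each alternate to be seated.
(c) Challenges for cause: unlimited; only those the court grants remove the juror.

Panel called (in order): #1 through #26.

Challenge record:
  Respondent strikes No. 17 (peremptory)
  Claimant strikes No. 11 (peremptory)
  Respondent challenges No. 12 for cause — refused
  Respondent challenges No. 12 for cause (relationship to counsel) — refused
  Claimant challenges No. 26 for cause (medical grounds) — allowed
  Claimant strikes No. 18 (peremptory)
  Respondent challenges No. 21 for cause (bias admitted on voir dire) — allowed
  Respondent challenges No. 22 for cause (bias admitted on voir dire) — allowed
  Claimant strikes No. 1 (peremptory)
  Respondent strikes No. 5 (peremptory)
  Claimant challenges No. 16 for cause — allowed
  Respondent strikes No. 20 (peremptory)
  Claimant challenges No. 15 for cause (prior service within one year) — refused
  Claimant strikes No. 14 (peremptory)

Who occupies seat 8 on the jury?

10

Removed: #1, #5, #11, #14, #16, #17, #18, #20, #21, #22, #26. (#12, #15 stay — for-cause denied.)
Seating in order: seats 1–8 → #2, #3, #4, #6, #7, #8, #9, #10; alternates → #12, #13.
So seat 8 is #10.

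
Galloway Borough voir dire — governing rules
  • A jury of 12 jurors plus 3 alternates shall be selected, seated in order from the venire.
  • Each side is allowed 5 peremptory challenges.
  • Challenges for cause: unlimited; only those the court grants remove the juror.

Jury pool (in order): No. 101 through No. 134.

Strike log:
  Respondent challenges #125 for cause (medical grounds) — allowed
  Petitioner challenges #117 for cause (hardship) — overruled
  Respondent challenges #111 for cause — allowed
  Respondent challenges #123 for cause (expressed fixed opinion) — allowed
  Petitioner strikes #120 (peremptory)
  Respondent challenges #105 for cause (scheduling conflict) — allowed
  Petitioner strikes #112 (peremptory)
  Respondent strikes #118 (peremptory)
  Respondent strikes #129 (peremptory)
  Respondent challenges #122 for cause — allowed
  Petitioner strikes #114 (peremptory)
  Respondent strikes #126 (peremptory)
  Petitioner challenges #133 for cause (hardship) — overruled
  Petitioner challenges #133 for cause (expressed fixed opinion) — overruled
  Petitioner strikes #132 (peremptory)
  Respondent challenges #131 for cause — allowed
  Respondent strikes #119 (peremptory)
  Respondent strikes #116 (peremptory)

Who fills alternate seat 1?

121

Removed: #105, #111, #112, #114, #116, #118, #119, #120, #122, #123, #125, #126, #129, #131, #132. (#117, #133 stay — for-cause denied.)
Seating in order: seats 1–12 → #101, #102, #103, #104, #106, #107, #108, #109, #110, #113, #115, #117; alternates → #121, #124, #127.
So alternate 1 is #121.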